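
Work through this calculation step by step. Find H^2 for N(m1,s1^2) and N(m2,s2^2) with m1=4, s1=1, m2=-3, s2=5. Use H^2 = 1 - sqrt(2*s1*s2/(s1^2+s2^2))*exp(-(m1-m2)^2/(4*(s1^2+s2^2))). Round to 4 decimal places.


Squared Hellinger distance for Gaussians:
H^2 = 1 - sqrt(2*s1*s2/(s1^2+s2^2)) * exp(-(m1-m2)^2/(4*(s1^2+s2^2))).
s1^2 = 1, s2^2 = 25, s1^2+s2^2 = 26.
sqrt(2*1*5/(26)) = 0.620174.
(m1-m2)^2 = (7)^2 = 49.
exp(-49/(4*26)) = exp(-0.471154) = 0.624282.
H^2 = 1 - 0.620174*0.624282 = 0.6128

0.6128


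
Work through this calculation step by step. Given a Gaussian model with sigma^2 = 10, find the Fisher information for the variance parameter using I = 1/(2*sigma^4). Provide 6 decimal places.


Fisher information for variance: I(sigma^2) = 1/(2*sigma^4).
sigma^2 = 10, so sigma^4 = 100.
I = 1/(2*100) = 1/200 = 0.005000

0.005000


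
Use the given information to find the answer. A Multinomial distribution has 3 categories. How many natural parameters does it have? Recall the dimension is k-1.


Exponential family dimension calculation:
For Multinomial with k=3 categories, dim = k-1 = 2.

2


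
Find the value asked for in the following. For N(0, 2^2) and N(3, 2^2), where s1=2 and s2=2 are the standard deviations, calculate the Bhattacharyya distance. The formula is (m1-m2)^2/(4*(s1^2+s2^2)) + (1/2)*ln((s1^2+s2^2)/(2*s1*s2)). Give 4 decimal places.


Bhattacharyya distance between two Gaussians:
DB = (m1-m2)^2/(4*(s1^2+s2^2)) + (1/2)*ln((s1^2+s2^2)/(2*s1*s2)).
(m1-m2)^2 = (-3)^2 = 9.
s1^2+s2^2 = 4 + 4 = 8.
term1 = 9/32 = 0.28125.
term2 = 0.5*ln(8/8.0) = 0.0.
DB = 0.28125 + 0.0 = 0.2813

0.2813


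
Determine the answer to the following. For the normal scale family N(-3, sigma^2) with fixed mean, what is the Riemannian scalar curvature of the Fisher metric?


This family has a single free parameter, so its statistical manifold
is 1-dimensional. The Riemann curvature tensor of any 1-dimensional
Riemannian manifold vanishes identically, so R = 0.

0


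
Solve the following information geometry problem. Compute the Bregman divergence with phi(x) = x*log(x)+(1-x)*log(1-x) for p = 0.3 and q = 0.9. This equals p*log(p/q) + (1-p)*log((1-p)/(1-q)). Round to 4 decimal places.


Bregman divergence with negative entropy generator:
D = p*log(p/q) + (1-p)*log((1-p)/(1-q)).
p = 0.3, q = 0.9.
p*log(p/q) = 0.3*log(0.3/0.9) = -0.329584.
(1-p)*log((1-p)/(1-q)) = 0.7*log(0.7/0.1) = 1.362137.
D = -0.329584 + 1.362137 = 1.0326

1.0326


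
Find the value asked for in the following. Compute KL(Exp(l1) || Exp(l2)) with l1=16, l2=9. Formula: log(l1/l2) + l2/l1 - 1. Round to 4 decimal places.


KL divergence for exponential family:
KL = log(l1/l2) + l2/l1 - 1.
log(16/9) = 0.575364.
9/16 = 0.5625.
KL = 0.575364 + 0.5625 - 1 = 0.1379

0.1379


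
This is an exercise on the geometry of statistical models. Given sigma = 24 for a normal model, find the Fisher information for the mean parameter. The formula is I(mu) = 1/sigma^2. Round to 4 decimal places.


The Fisher information for the mean of a normal distribution is I(mu) = 1/sigma^2.
sigma = 24, so sigma^2 = 576.
I(mu) = 1/576 = 0.0017

0.0017


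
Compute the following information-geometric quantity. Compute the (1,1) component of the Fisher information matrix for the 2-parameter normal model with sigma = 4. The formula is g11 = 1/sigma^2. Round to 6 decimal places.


For the 2-parameter normal family, the Fisher metric has:
  g11 = 1/sigma^2, g22 = 2/sigma^2.
sigma = 4, sigma^2 = 16.
g11 = 0.062500

0.062500


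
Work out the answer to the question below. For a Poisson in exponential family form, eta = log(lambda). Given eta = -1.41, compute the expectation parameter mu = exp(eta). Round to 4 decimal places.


Expectation parameter for Poisson exponential family:
mu = exp(eta).
eta = -1.41.
mu = exp(-1.41) = 0.2441

0.2441


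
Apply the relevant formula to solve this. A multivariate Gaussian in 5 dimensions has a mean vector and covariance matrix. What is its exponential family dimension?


Exponential family dimension calculation:
For 5-dim MVN: mean has 5 params, covariance has 5*6/2 = 15 unique entries.
Total dim = 5 + 15 = 20.

20


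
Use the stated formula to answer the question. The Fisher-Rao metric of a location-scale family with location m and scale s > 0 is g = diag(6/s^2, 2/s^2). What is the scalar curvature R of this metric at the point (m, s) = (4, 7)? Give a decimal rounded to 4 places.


The metric has the form g = (A dm^2 + B ds^2)/s^2 with A = 6, B = 2.
Substitute u = sqrt(A/B)*m: g = B*(du^2 + ds^2)/s^2, i.e. B times the
Poincare upper half-plane metric, which has constant Gaussian curvature -1.
Scaling a 2D metric by a constant c divides the Gaussian curvature by c,
so K = -1/B = -1/(2) = -0.5000 everywhere (the point (m, s) = (4, 7) is irrelevant:
the curvature is constant).
Scalar curvature in dimension 2: R = 2K = -2/(2) = -1.0000.

-1.0000


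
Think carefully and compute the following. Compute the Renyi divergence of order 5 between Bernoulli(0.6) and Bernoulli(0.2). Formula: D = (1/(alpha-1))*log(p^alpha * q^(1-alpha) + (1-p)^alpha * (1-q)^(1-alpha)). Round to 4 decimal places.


Renyi divergence of order alpha between Bernoulli distributions:
D = (1/(alpha-1))*log(p^alpha * q^(1-alpha) + (1-p)^alpha * (1-q)^(1-alpha)).
alpha = 5, p = 0.6, q = 0.2.
p^alpha * q^(1-alpha) = 0.6^5 * 0.2^-4 = 48.6.
(1-p)^alpha * (1-q)^(1-alpha) = 0.4^5 * 0.8^-4 = 0.025.
sum = 48.6 + 0.025 = 48.625.
D = (1/4)*log(48.625) = 0.9710

0.9710


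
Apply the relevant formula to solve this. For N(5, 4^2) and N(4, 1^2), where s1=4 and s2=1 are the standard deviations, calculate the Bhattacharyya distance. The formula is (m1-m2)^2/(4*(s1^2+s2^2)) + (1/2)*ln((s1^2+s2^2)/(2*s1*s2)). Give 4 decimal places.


Bhattacharyya distance between two Gaussians:
DB = (m1-m2)^2/(4*(s1^2+s2^2)) + (1/2)*ln((s1^2+s2^2)/(2*s1*s2)).
(m1-m2)^2 = (1)^2 = 1.
s1^2+s2^2 = 16 + 1 = 17.
term1 = 1/68 = 0.014706.
term2 = 0.5*ln(17/8.0) = 0.376886.
DB = 0.014706 + 0.376886 = 0.3916

0.3916


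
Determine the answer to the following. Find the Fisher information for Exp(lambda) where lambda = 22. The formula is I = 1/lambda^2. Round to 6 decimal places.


Fisher information for exponential: I(lambda) = 1/lambda^2.
lambda = 22, lambda^2 = 484.
I = 1/484 = 0.002066

0.002066


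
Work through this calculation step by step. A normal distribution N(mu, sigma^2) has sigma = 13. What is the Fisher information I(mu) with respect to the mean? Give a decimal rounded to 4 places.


The Fisher information for the mean of a normal distribution is I(mu) = 1/sigma^2.
sigma = 13, so sigma^2 = 169.
I(mu) = 1/169 = 0.0059

0.0059


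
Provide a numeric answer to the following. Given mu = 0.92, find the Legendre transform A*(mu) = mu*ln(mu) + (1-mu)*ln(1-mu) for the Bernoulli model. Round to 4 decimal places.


Legendre transform for Bernoulli:
A*(mu) = mu*log(mu) + (1-mu)*log(1-mu).
mu = 0.92, 1-mu = 0.08.
mu*log(mu) = 0.92*log(0.92) = -0.076711.
(1-mu)*log(1-mu) = 0.08*log(0.08) = -0.202058.
A* = -0.076711 + -0.202058 = -0.2788

-0.2788


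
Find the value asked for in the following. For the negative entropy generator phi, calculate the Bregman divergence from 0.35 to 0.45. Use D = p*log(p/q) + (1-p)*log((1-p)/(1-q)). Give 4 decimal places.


Bregman divergence with negative entropy generator:
D = p*log(p/q) + (1-p)*log((1-p)/(1-q)).
p = 0.35, q = 0.45.
p*log(p/q) = 0.35*log(0.35/0.45) = -0.08796.
(1-p)*log((1-p)/(1-q)) = 0.65*log(0.65/0.55) = 0.108585.
D = -0.08796 + 0.108585 = 0.0206

0.0206


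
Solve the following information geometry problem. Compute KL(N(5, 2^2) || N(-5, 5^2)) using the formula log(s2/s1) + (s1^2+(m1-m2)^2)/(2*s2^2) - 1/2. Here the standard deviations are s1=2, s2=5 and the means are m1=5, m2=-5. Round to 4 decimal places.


KL divergence between normal distributions:
KL = log(s2/s1) + (s1^2 + (m1-m2)^2)/(2*s2^2) - 1/2.
log(5/2) = 0.916291.
(2^2 + (5--5)^2)/(2*5^2) = (4 + 100)/50 = 2.08.
KL = 0.916291 + 2.08 - 0.5 = 2.4963

2.4963


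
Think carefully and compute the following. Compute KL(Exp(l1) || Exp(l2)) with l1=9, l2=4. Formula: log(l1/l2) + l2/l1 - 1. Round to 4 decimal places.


KL divergence for exponential family:
KL = log(l1/l2) + l2/l1 - 1.
log(9/4) = 0.81093.
4/9 = 0.444444.
KL = 0.81093 + 0.444444 - 1 = 0.2554

0.2554


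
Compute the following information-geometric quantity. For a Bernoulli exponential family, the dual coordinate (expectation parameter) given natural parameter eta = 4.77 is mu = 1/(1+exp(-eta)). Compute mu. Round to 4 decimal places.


Dual coordinate (expectation parameter) for Bernoulli:
mu = 1/(1+exp(-eta)).
eta = 4.77.
exp(-eta) = exp(-4.77) = 0.00848.
mu = 1/(1+0.00848) = 0.9916

0.9916


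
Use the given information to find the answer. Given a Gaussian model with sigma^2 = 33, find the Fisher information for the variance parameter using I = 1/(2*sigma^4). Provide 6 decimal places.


Fisher information for variance: I(sigma^2) = 1/(2*sigma^4).
sigma^2 = 33, so sigma^4 = 1089.
I = 1/(2*1089) = 1/2178 = 0.000459

0.000459


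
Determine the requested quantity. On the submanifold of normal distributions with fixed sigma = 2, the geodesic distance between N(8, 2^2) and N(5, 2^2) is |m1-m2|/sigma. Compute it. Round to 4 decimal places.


On the fixed-variance normal subfamily, geodesic distance = |m1-m2|/sigma.
|8 - 5| = 3.
sigma = 2.
d = 3/2 = 1.5000

1.5000


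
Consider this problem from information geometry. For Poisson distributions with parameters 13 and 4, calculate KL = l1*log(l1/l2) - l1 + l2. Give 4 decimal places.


KL divergence for Poisson:
KL = l1*log(l1/l2) - l1 + l2.
l1 = 13, l2 = 4.
log(13/4) = 1.178655.
l1*log(l1/l2) = 13 * 1.178655 = 15.322515.
KL = 15.322515 - 13 + 4 = 6.3225

6.3225


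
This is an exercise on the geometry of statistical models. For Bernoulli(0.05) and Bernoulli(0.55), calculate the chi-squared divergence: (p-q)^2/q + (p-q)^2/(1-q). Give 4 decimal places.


Chi-squared divergence between Bernoulli distributions:
chi^2 = (p-q)^2/q + (p-q)^2/(1-q).
p = 0.05, q = 0.55, p-q = -0.5.
(p-q)^2 = 0.25.
term1 = 0.25/0.55 = 0.454545.
term2 = 0.25/0.45 = 0.555556.
chi^2 = 0.454545 + 0.555556 = 1.0101

1.0101


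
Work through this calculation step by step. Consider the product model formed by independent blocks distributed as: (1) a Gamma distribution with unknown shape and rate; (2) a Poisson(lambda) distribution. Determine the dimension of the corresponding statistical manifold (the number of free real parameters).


The dimension of a statistical manifold equals the number of free
(independent) real parameters of the model. For a product of independent
blocks the parameter counts add.
- Gamma (shape, rate): 2.
- Poisson (lambda): 1.
Total = 2 + 1 = 3.
Dimension = 3

3


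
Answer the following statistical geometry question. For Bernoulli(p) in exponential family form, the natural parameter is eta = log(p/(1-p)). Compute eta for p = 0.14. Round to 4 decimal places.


Natural parameter for Bernoulli: eta = log(p/(1-p)).
p = 0.14, 1-p = 0.86.
p/(1-p) = 0.162791.
eta = log(0.162791) = -1.8153

-1.8153


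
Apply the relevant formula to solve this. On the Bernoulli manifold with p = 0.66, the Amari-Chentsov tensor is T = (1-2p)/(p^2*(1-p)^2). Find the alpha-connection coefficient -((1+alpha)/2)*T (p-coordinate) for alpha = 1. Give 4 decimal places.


Skewness (Amari-Chentsov) tensor: T = (1-2p)/(p^2*(1-p)^2).
p = 0.66, 1-2p = -0.32, p^2 = 0.4356, (1-p)^2 = 0.1156.
T = -0.32/(0.4356 * 0.1156) = -6.354835.
In the p-coordinate, Gamma^(alpha) = Gamma^(0) - (alpha/2)*T with Gamma^(0) = (1/2)*g'(p) = -T/2,
so Gamma^(alpha) = -((1+alpha)/2)*T.
alpha = 1, -(1+alpha)/2 = -1.0.
Gamma = -1.0 * -6.354835 = 6.3548

6.3548


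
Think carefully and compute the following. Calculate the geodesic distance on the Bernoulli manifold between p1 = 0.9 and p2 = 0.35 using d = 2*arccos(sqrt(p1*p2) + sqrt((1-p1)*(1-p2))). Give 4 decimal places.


Geodesic distance on Bernoulli manifold:
d(p1,p2) = 2*arccos(sqrt(p1*p2) + sqrt((1-p1)*(1-p2))).
sqrt(p1*p2) = sqrt(0.9*0.35) = 0.561249.
sqrt((1-p1)*(1-p2)) = sqrt(0.1*0.65) = 0.254951.
arg = 0.561249 + 0.254951 = 0.8162.
d = 2*arccos(0.8162) = 1.2320

1.2320


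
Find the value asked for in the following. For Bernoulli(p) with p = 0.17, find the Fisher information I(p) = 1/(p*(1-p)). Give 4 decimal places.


For Bernoulli(p), Fisher information is I(p) = 1/(p*(1-p)).
p = 0.17, 1-p = 0.83.
p*(1-p) = 0.1411.
I(p) = 1/0.1411 = 7.0872

7.0872


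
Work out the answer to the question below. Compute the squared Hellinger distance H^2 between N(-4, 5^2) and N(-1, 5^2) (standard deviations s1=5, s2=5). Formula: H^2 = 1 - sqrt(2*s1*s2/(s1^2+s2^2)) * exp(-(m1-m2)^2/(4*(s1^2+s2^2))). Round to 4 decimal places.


Squared Hellinger distance for Gaussians:
H^2 = 1 - sqrt(2*s1*s2/(s1^2+s2^2)) * exp(-(m1-m2)^2/(4*(s1^2+s2^2))).
s1^2 = 25, s2^2 = 25, s1^2+s2^2 = 50.
sqrt(2*5*5/(50)) = 1.0.
(m1-m2)^2 = (-3)^2 = 9.
exp(-9/(4*50)) = exp(-0.045) = 0.955997.
H^2 = 1 - 1.0*0.955997 = 0.0440

0.0440


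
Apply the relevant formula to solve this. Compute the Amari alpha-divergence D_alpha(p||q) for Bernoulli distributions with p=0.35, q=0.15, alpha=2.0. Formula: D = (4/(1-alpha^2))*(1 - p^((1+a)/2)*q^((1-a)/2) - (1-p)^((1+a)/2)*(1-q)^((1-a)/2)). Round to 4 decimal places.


Amari alpha-divergence:
D = (4/(1-alpha^2))*(1 - p^((1+a)/2)*q^((1-a)/2) - (1-p)^((1+a)/2)*(1-q)^((1-a)/2)).
alpha = 2.0, p = 0.35, q = 0.15.
e1 = (1+alpha)/2 = 1.5, e2 = (1-alpha)/2 = -0.5.
t1 = p^e1 * q^e2 = 0.35^1.5 * 0.15^-0.5 = 0.534634.
t2 = (1-p)^e1 * (1-q)^e2 = 0.65^1.5 * 0.85^-0.5 = 0.568409.
4/(1-alpha^2) = -1.333333.
D = -1.333333*(1 - 0.534634 - 0.568409) = 0.1374

0.1374


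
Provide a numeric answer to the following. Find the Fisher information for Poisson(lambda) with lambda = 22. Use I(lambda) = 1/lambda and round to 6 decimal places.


Fisher information for Poisson: I(lambda) = 1/lambda.
lambda = 22.
I(lambda) = 1/22 = 0.045455

0.045455


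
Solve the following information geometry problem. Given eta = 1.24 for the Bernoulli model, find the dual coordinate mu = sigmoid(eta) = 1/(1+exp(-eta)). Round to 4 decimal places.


Dual coordinate (expectation parameter) for Bernoulli:
mu = 1/(1+exp(-eta)).
eta = 1.24.
exp(-eta) = exp(-1.24) = 0.289384.
mu = 1/(1+0.289384) = 0.7756

0.7756


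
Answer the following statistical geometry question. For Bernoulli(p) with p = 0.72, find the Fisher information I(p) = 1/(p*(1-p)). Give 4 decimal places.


For Bernoulli(p), Fisher information is I(p) = 1/(p*(1-p)).
p = 0.72, 1-p = 0.28.
p*(1-p) = 0.2016.
I(p) = 1/0.2016 = 4.9603

4.9603


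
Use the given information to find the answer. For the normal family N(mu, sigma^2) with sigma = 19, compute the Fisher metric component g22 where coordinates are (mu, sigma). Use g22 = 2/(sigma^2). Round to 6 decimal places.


For the 2-parameter normal family, the Fisher metric has:
  g11 = 1/sigma^2, g22 = 2/sigma^2.
sigma = 19, sigma^2 = 361.
g22 = 0.005540

0.005540


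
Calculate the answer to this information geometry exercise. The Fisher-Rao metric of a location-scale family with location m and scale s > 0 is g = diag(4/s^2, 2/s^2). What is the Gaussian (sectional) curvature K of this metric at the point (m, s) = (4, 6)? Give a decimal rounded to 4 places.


The metric has the form g = (A dm^2 + B ds^2)/s^2 with A = 4, B = 2.
Substitute u = sqrt(A/B)*m: g = B*(du^2 + ds^2)/s^2, i.e. B times the
Poincare upper half-plane metric, which has constant Gaussian curvature -1.
Scaling a 2D metric by a constant c divides the Gaussian curvature by c,
so K = -1/B = -1/(2) = -0.5000 everywhere (the point (m, s) = (4, 6) is irrelevant:
the curvature is constant).
The requested Gaussian curvature is K = -0.5000.

-0.5000


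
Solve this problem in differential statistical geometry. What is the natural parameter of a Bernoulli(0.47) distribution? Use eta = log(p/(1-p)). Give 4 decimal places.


Natural parameter for Bernoulli: eta = log(p/(1-p)).
p = 0.47, 1-p = 0.53.
p/(1-p) = 0.886792.
eta = log(0.886792) = -0.1201

-0.1201


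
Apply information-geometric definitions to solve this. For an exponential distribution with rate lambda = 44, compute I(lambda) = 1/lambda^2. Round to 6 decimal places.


Fisher information for exponential: I(lambda) = 1/lambda^2.
lambda = 44, lambda^2 = 1936.
I = 1/1936 = 0.000517

0.000517


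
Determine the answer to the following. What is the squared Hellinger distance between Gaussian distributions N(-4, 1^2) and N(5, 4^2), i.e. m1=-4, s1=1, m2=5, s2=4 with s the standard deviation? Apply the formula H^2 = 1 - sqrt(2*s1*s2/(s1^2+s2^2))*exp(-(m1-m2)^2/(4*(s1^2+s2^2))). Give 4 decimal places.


Squared Hellinger distance for Gaussians:
H^2 = 1 - sqrt(2*s1*s2/(s1^2+s2^2)) * exp(-(m1-m2)^2/(4*(s1^2+s2^2))).
s1^2 = 1, s2^2 = 16, s1^2+s2^2 = 17.
sqrt(2*1*4/(17)) = 0.685994.
(m1-m2)^2 = (-9)^2 = 81.
exp(-81/(4*17)) = exp(-1.191176) = 0.303864.
H^2 = 1 - 0.685994*0.303864 = 0.7916

0.7916


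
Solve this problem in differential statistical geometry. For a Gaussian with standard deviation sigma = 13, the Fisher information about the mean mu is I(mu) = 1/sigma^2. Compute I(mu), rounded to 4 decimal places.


The Fisher information for the mean of a normal distribution is I(mu) = 1/sigma^2.
sigma = 13, so sigma^2 = 169.
I(mu) = 1/169 = 0.0059

0.0059


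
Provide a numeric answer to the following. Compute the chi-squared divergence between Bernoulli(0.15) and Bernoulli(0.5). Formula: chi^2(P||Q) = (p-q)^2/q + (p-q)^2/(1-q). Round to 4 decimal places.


Chi-squared divergence between Bernoulli distributions:
chi^2 = (p-q)^2/q + (p-q)^2/(1-q).
p = 0.15, q = 0.5, p-q = -0.35.
(p-q)^2 = 0.1225.
term1 = 0.1225/0.5 = 0.245.
term2 = 0.1225/0.5 = 0.245.
chi^2 = 0.245 + 0.245 = 0.4900

0.4900


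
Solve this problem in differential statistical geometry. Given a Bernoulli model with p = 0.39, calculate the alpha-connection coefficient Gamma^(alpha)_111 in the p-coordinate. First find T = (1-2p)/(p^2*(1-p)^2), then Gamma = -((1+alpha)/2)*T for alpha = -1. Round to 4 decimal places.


Skewness (Amari-Chentsov) tensor: T = (1-2p)/(p^2*(1-p)^2).
p = 0.39, 1-2p = 0.22, p^2 = 0.1521, (1-p)^2 = 0.3721.
T = 0.22/(0.1521 * 0.3721) = 3.887172.
In the p-coordinate, Gamma^(alpha) = Gamma^(0) - (alpha/2)*T with Gamma^(0) = (1/2)*g'(p) = -T/2,
so Gamma^(alpha) = -((1+alpha)/2)*T.
alpha = -1, -(1+alpha)/2 = 0.0.
Gamma = 0.0 * 3.887172 = 0.0000

0.0000


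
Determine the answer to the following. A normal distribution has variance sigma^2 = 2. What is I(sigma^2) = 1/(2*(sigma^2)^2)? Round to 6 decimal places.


Fisher information for variance: I(sigma^2) = 1/(2*sigma^4).
sigma^2 = 2, so sigma^4 = 4.
I = 1/(2*4) = 1/8 = 0.125000

0.125000


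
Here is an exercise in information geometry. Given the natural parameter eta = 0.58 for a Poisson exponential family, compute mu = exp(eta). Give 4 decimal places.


Expectation parameter for Poisson exponential family:
mu = exp(eta).
eta = 0.58.
mu = exp(0.58) = 1.7860

1.7860


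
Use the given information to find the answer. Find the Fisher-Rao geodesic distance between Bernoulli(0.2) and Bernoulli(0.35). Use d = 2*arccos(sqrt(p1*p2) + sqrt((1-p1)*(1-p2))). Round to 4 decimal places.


Geodesic distance on Bernoulli manifold:
d(p1,p2) = 2*arccos(sqrt(p1*p2) + sqrt((1-p1)*(1-p2))).
sqrt(p1*p2) = sqrt(0.2*0.35) = 0.264575.
sqrt((1-p1)*(1-p2)) = sqrt(0.8*0.65) = 0.72111.
arg = 0.264575 + 0.72111 = 0.985685.
d = 2*arccos(0.985685) = 0.3388

0.3388


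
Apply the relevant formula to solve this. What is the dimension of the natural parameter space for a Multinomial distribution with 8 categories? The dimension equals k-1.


Exponential family dimension calculation:
For Multinomial with k=8 categories, dim = k-1 = 7.

7


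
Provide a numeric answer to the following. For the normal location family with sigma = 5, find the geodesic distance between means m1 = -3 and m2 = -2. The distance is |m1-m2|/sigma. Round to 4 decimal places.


On the fixed-variance normal subfamily, geodesic distance = |m1-m2|/sigma.
|-3 - -2| = 1.
sigma = 5.
d = 1/5 = 0.2000

0.2000


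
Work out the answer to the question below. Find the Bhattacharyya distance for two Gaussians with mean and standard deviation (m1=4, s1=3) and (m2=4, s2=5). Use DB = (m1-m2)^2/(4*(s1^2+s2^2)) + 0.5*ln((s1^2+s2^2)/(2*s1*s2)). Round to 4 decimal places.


Bhattacharyya distance between two Gaussians:
DB = (m1-m2)^2/(4*(s1^2+s2^2)) + (1/2)*ln((s1^2+s2^2)/(2*s1*s2)).
(m1-m2)^2 = (0)^2 = 0.
s1^2+s2^2 = 9 + 25 = 34.
term1 = 0/136 = 0.0.
term2 = 0.5*ln(34/30.0) = 0.062582.
DB = 0.0 + 0.062582 = 0.0626

0.0626


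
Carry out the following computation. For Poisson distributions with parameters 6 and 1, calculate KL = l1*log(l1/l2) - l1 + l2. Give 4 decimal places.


KL divergence for Poisson:
KL = l1*log(l1/l2) - l1 + l2.
l1 = 6, l2 = 1.
log(6/1) = 1.791759.
l1*log(l1/l2) = 6 * 1.791759 = 10.750557.
KL = 10.750557 - 6 + 1 = 5.7506

5.7506


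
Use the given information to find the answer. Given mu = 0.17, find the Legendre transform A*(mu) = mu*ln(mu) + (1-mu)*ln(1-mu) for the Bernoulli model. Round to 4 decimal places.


Legendre transform for Bernoulli:
A*(mu) = mu*log(mu) + (1-mu)*log(1-mu).
mu = 0.17, 1-mu = 0.83.
mu*log(mu) = 0.17*log(0.17) = -0.301233.
(1-mu)*log(1-mu) = 0.83*log(0.83) = -0.154654.
A* = -0.301233 + -0.154654 = -0.4559

-0.4559


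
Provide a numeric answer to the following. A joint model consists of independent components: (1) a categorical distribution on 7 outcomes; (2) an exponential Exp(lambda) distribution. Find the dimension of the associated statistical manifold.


The dimension of a statistical manifold equals the number of free
(independent) real parameters of the model. For a product of independent
blocks the parameter counts add.
- categorical on 7 outcomes (probabilities sum to 1): 7-1 = 6.
- exponential (lambda): 1.
Total = 6 + 1 = 7.
Dimension = 7

7


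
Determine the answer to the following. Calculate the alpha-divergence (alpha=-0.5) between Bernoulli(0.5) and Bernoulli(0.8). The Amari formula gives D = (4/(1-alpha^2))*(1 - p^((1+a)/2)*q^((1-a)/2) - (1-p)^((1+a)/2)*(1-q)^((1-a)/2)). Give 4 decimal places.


Amari alpha-divergence:
D = (4/(1-alpha^2))*(1 - p^((1+a)/2)*q^((1-a)/2) - (1-p)^((1+a)/2)*(1-q)^((1-a)/2)).
alpha = -0.5, p = 0.5, q = 0.8.
e1 = (1+alpha)/2 = 0.25, e2 = (1-alpha)/2 = 0.75.
t1 = p^e1 * q^e2 = 0.5^0.25 * 0.8^0.75 = 0.711312.
t2 = (1-p)^e1 * (1-q)^e2 = 0.5^0.25 * 0.2^0.75 = 0.251487.
4/(1-alpha^2) = 5.333333.
D = 5.333333*(1 - 0.711312 - 0.251487) = 0.1984

0.1984


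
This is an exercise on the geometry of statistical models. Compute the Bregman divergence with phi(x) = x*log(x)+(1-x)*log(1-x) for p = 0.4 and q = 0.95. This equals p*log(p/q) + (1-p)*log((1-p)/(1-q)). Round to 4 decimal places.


Bregman divergence with negative entropy generator:
D = p*log(p/q) + (1-p)*log((1-p)/(1-q)).
p = 0.4, q = 0.95.
p*log(p/q) = 0.4*log(0.4/0.95) = -0.345999.
(1-p)*log((1-p)/(1-q)) = 0.6*log(0.6/0.05) = 1.490944.
D = -0.345999 + 1.490944 = 1.1449

1.1449


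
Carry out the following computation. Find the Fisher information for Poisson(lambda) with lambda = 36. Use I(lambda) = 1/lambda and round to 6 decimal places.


Fisher information for Poisson: I(lambda) = 1/lambda.
lambda = 36.
I(lambda) = 1/36 = 0.027778

0.027778


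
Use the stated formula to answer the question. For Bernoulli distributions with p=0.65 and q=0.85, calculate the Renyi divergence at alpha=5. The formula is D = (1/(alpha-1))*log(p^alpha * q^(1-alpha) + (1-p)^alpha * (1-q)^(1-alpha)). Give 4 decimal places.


Renyi divergence of order alpha between Bernoulli distributions:
D = (1/(alpha-1))*log(p^alpha * q^(1-alpha) + (1-p)^alpha * (1-q)^(1-alpha)).
alpha = 5, p = 0.65, q = 0.85.
p^alpha * q^(1-alpha) = 0.65^5 * 0.85^-4 = 0.222275.
(1-p)^alpha * (1-q)^(1-alpha) = 0.35^5 * 0.15^-4 = 10.374691.
sum = 0.222275 + 10.374691 = 10.596967.
D = (1/4)*log(10.596967) = 0.5901

0.5901


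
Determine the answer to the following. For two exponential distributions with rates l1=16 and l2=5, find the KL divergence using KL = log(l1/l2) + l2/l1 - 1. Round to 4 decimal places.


KL divergence for exponential family:
KL = log(l1/l2) + l2/l1 - 1.
log(16/5) = 1.163151.
5/16 = 0.3125.
KL = 1.163151 + 0.3125 - 1 = 0.4757

0.4757


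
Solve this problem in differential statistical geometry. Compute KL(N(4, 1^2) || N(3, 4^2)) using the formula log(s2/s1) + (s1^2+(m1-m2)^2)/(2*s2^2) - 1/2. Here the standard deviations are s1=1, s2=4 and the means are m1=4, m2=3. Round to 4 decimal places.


KL divergence between normal distributions:
KL = log(s2/s1) + (s1^2 + (m1-m2)^2)/(2*s2^2) - 1/2.
log(4/1) = 1.386294.
(1^2 + (4-3)^2)/(2*4^2) = (1 + 1)/32 = 0.0625.
KL = 1.386294 + 0.0625 - 0.5 = 0.9488

0.9488


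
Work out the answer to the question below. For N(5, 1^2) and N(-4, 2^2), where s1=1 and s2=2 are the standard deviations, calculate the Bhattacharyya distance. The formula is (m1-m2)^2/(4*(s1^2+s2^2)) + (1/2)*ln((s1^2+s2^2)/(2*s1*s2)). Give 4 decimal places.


Bhattacharyya distance between two Gaussians:
DB = (m1-m2)^2/(4*(s1^2+s2^2)) + (1/2)*ln((s1^2+s2^2)/(2*s1*s2)).
(m1-m2)^2 = (9)^2 = 81.
s1^2+s2^2 = 1 + 4 = 5.
term1 = 81/20 = 4.05.
term2 = 0.5*ln(5/4.0) = 0.111572.
DB = 4.05 + 0.111572 = 4.1616

4.1616


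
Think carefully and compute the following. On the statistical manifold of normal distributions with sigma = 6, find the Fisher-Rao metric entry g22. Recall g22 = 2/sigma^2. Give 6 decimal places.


For the 2-parameter normal family, the Fisher metric has:
  g11 = 1/sigma^2, g22 = 2/sigma^2.
sigma = 6, sigma^2 = 36.
g22 = 0.055556

0.055556


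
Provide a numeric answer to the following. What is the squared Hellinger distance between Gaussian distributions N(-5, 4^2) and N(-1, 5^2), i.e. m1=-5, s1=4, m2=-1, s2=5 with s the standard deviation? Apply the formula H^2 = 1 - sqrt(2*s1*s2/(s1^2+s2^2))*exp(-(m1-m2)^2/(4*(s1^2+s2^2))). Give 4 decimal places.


Squared Hellinger distance for Gaussians:
H^2 = 1 - sqrt(2*s1*s2/(s1^2+s2^2)) * exp(-(m1-m2)^2/(4*(s1^2+s2^2))).
s1^2 = 16, s2^2 = 25, s1^2+s2^2 = 41.
sqrt(2*4*5/(41)) = 0.98773.
(m1-m2)^2 = (-4)^2 = 16.
exp(-16/(4*41)) = exp(-0.097561) = 0.907047.
H^2 = 1 - 0.98773*0.907047 = 0.1041

0.1041


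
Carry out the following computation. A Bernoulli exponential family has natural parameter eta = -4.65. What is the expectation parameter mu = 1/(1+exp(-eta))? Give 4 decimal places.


Dual coordinate (expectation parameter) for Bernoulli:
mu = 1/(1+exp(-eta)).
eta = -4.65.
exp(-eta) = exp(4.65) = 104.584986.
mu = 1/(1+104.584986) = 0.0095

0.0095


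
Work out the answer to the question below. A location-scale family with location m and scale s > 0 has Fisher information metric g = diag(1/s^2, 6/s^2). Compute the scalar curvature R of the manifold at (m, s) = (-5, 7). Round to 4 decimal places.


The metric has the form g = (A dm^2 + B ds^2)/s^2 with A = 1, B = 6.
Substitute u = sqrt(A/B)*m: g = B*(du^2 + ds^2)/s^2, i.e. B times the
Poincare upper half-plane metric, which has constant Gaussian curvature -1.
Scaling a 2D metric by a constant c divides the Gaussian curvature by c,
so K = -1/B = -1/(6) = -0.1667 everywhere (the point (m, s) = (-5, 7) is irrelevant:
the curvature is constant).
Scalar curvature in dimension 2: R = 2K = -2/(6) = -0.3333.

-0.3333


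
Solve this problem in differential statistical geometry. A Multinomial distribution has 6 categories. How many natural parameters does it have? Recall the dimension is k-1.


Exponential family dimension calculation:
For Multinomial with k=6 categories, dim = k-1 = 5.

5


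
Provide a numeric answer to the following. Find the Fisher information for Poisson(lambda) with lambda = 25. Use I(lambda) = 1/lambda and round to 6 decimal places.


Fisher information for Poisson: I(lambda) = 1/lambda.
lambda = 25.
I(lambda) = 1/25 = 0.040000

0.040000


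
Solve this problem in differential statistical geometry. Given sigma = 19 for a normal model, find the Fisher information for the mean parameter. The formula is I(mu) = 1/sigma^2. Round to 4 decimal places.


The Fisher information for the mean of a normal distribution is I(mu) = 1/sigma^2.
sigma = 19, so sigma^2 = 361.
I(mu) = 1/361 = 0.0028

0.0028


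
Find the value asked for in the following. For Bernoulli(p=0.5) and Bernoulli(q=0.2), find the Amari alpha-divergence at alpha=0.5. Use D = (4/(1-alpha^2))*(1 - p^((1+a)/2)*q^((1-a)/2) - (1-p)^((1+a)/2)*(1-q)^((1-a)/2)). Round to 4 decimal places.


Amari alpha-divergence:
D = (4/(1-alpha^2))*(1 - p^((1+a)/2)*q^((1-a)/2) - (1-p)^((1+a)/2)*(1-q)^((1-a)/2)).
alpha = 0.5, p = 0.5, q = 0.2.
e1 = (1+alpha)/2 = 0.75, e2 = (1-alpha)/2 = 0.25.
t1 = p^e1 * q^e2 = 0.5^0.75 * 0.2^0.25 = 0.397635.
t2 = (1-p)^e1 * (1-q)^e2 = 0.5^0.75 * 0.8^0.25 = 0.562341.
4/(1-alpha^2) = 5.333333.
D = 5.333333*(1 - 0.397635 - 0.562341) = 0.2135

0.2135


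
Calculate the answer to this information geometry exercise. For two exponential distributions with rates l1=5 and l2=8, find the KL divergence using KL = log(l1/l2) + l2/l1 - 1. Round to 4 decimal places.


KL divergence for exponential family:
KL = log(l1/l2) + l2/l1 - 1.
log(5/8) = -0.470004.
8/5 = 1.6.
KL = -0.470004 + 1.6 - 1 = 0.1300

0.1300


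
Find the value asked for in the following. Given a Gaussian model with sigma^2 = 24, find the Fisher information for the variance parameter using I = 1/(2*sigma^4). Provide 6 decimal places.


Fisher information for variance: I(sigma^2) = 1/(2*sigma^4).
sigma^2 = 24, so sigma^4 = 576.
I = 1/(2*576) = 1/1152 = 0.000868

0.000868


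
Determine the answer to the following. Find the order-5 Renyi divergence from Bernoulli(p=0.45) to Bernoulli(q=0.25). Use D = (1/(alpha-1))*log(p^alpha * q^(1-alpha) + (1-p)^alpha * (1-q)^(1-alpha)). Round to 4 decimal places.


Renyi divergence of order alpha between Bernoulli distributions:
D = (1/(alpha-1))*log(p^alpha * q^(1-alpha) + (1-p)^alpha * (1-q)^(1-alpha)).
alpha = 5, p = 0.45, q = 0.25.
p^alpha * q^(1-alpha) = 0.45^5 * 0.25^-4 = 4.72392.
(1-p)^alpha * (1-q)^(1-alpha) = 0.55^5 * 0.75^-4 = 0.159063.
sum = 4.72392 + 0.159063 = 4.882983.
D = (1/4)*log(4.882983) = 0.3964

0.3964


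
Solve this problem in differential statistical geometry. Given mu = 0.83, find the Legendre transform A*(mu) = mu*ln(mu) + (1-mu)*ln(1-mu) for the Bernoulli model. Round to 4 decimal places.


Legendre transform for Bernoulli:
A*(mu) = mu*log(mu) + (1-mu)*log(1-mu).
mu = 0.83, 1-mu = 0.17.
mu*log(mu) = 0.83*log(0.83) = -0.154654.
(1-mu)*log(1-mu) = 0.17*log(0.17) = -0.301233.
A* = -0.154654 + -0.301233 = -0.4559

-0.4559


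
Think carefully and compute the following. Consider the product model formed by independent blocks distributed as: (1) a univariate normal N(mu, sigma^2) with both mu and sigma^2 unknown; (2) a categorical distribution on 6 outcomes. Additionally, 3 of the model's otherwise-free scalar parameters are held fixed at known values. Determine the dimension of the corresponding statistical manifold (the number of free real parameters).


The dimension of a statistical manifold equals the number of free
(independent) real parameters of the model. For a product of independent
blocks the parameter counts add.
- normal (mu, sigma^2): 2.
- categorical on 6 outcomes (probabilities sum to 1): 6-1 = 5.
Total = 2 + 5 = 7.
3 parameter(s) fixed at known values: 7 - 3 = 4.
Dimension = 4

4


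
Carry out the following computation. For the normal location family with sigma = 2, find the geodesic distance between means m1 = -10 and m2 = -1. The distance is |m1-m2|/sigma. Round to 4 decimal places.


On the fixed-variance normal subfamily, geodesic distance = |m1-m2|/sigma.
|-10 - -1| = 9.
sigma = 2.
d = 9/2 = 4.5000

4.5000


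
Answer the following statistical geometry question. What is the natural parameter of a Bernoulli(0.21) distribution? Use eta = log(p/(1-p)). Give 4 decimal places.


Natural parameter for Bernoulli: eta = log(p/(1-p)).
p = 0.21, 1-p = 0.79.
p/(1-p) = 0.265823.
eta = log(0.265823) = -1.3249

-1.3249


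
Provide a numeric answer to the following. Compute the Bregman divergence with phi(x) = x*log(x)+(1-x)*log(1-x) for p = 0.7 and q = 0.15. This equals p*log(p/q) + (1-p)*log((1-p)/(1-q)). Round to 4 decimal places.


Bregman divergence with negative entropy generator:
D = p*log(p/q) + (1-p)*log((1-p)/(1-q)).
p = 0.7, q = 0.15.
p*log(p/q) = 0.7*log(0.7/0.15) = 1.078312.
(1-p)*log((1-p)/(1-q)) = 0.3*log(0.3/0.85) = -0.312436.
D = 1.078312 + -0.312436 = 0.7659

0.7659


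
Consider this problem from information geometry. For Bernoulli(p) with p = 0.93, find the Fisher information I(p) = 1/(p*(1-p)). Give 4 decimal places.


For Bernoulli(p), Fisher information is I(p) = 1/(p*(1-p)).
p = 0.93, 1-p = 0.07.
p*(1-p) = 0.0651.
I(p) = 1/0.0651 = 15.3610

15.3610


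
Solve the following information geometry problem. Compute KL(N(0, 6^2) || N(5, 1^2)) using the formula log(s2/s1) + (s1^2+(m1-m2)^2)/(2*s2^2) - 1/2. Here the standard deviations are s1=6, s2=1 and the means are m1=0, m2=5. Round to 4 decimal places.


KL divergence between normal distributions:
KL = log(s2/s1) + (s1^2 + (m1-m2)^2)/(2*s2^2) - 1/2.
log(1/6) = -1.791759.
(6^2 + (0-5)^2)/(2*1^2) = (36 + 25)/2 = 30.5.
KL = -1.791759 + 30.5 - 0.5 = 28.2082

28.2082


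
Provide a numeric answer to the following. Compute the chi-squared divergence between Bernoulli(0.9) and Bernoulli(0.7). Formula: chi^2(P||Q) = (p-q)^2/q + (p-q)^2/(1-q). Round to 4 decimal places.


Chi-squared divergence between Bernoulli distributions:
chi^2 = (p-q)^2/q + (p-q)^2/(1-q).
p = 0.9, q = 0.7, p-q = 0.2.
(p-q)^2 = 0.04.
term1 = 0.04/0.7 = 0.057143.
term2 = 0.04/0.3 = 0.133333.
chi^2 = 0.057143 + 0.133333 = 0.1905

0.1905


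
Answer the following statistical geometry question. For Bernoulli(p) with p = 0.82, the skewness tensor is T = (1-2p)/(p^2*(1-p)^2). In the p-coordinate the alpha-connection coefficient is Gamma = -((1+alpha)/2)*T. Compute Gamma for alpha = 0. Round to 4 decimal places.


Skewness (Amari-Chentsov) tensor: T = (1-2p)/(p^2*(1-p)^2).
p = 0.82, 1-2p = -0.64, p^2 = 0.6724, (1-p)^2 = 0.0324.
T = -0.64/(0.6724 * 0.0324) = -29.376988.
In the p-coordinate, Gamma^(alpha) = Gamma^(0) - (alpha/2)*T with Gamma^(0) = (1/2)*g'(p) = -T/2,
so Gamma^(alpha) = -((1+alpha)/2)*T.
alpha = 0, -(1+alpha)/2 = -0.5.
Gamma = -0.5 * -29.376988 = 14.6885

14.6885


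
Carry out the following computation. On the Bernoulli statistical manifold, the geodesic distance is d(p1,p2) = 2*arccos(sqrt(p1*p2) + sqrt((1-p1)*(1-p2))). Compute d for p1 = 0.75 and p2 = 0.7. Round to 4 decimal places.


Geodesic distance on Bernoulli manifold:
d(p1,p2) = 2*arccos(sqrt(p1*p2) + sqrt((1-p1)*(1-p2))).
sqrt(p1*p2) = sqrt(0.75*0.7) = 0.724569.
sqrt((1-p1)*(1-p2)) = sqrt(0.25*0.3) = 0.273861.
arg = 0.724569 + 0.273861 = 0.99843.
d = 2*arccos(0.99843) = 0.1121

0.1121


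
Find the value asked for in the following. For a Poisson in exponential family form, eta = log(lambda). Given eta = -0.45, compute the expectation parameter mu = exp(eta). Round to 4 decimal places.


Expectation parameter for Poisson exponential family:
mu = exp(eta).
eta = -0.45.
mu = exp(-0.45) = 0.6376

0.6376


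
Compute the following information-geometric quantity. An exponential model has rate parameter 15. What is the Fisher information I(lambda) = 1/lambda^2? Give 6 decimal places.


Fisher information for exponential: I(lambda) = 1/lambda^2.
lambda = 15, lambda^2 = 225.
I = 1/225 = 0.004444

0.004444


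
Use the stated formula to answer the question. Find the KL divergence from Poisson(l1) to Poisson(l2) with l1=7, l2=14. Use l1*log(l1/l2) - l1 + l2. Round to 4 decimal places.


KL divergence for Poisson:
KL = l1*log(l1/l2) - l1 + l2.
l1 = 7, l2 = 14.
log(7/14) = -0.693147.
l1*log(l1/l2) = 7 * -0.693147 = -4.85203.
KL = -4.85203 - 7 + 14 = 2.1480

2.1480


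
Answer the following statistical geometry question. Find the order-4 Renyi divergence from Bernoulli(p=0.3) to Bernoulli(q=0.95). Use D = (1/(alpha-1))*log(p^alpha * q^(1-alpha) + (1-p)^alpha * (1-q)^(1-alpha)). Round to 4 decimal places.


Renyi divergence of order alpha between Bernoulli distributions:
D = (1/(alpha-1))*log(p^alpha * q^(1-alpha) + (1-p)^alpha * (1-q)^(1-alpha)).
alpha = 4, p = 0.3, q = 0.95.
p^alpha * q^(1-alpha) = 0.3^4 * 0.95^-3 = 0.009447.
(1-p)^alpha * (1-q)^(1-alpha) = 0.7^4 * 0.05^-3 = 1920.8.
sum = 0.009447 + 1920.8 = 1920.809447.
D = (1/3)*log(1920.809447) = 2.5202

2.5202


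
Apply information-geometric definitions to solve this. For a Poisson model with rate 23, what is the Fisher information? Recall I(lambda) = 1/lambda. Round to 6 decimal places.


Fisher information for Poisson: I(lambda) = 1/lambda.
lambda = 23.
I(lambda) = 1/23 = 0.043478

0.043478


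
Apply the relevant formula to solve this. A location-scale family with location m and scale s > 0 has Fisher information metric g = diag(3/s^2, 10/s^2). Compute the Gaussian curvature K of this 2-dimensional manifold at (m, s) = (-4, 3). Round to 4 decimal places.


The metric has the form g = (A dm^2 + B ds^2)/s^2 with A = 3, B = 10.
Substitute u = sqrt(A/B)*m: g = B*(du^2 + ds^2)/s^2, i.e. B times the
Poincare upper half-plane metric, which has constant Gaussian curvature -1.
Scaling a 2D metric by a constant c divides the Gaussian curvature by c,
so K = -1/B = -1/(10) = -0.1000 everywhere (the point (m, s) = (-4, 3) is irrelevant:
the curvature is constant).
The requested Gaussian curvature is K = -0.1000.

-0.1000


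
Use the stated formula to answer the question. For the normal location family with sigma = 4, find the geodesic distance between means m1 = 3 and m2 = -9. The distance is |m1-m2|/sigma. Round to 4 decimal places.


On the fixed-variance normal subfamily, geodesic distance = |m1-m2|/sigma.
|3 - -9| = 12.
sigma = 4.
d = 12/4 = 3.0000

3.0000


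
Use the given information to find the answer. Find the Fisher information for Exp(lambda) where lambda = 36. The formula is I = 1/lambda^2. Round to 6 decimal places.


Fisher information for exponential: I(lambda) = 1/lambda^2.
lambda = 36, lambda^2 = 1296.
I = 1/1296 = 0.000772

0.000772


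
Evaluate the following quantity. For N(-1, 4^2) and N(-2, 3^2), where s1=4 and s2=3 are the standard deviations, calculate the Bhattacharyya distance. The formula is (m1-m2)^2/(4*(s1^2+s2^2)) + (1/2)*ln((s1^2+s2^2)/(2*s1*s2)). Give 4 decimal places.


Bhattacharyya distance between two Gaussians:
DB = (m1-m2)^2/(4*(s1^2+s2^2)) + (1/2)*ln((s1^2+s2^2)/(2*s1*s2)).
(m1-m2)^2 = (1)^2 = 1.
s1^2+s2^2 = 16 + 9 = 25.
term1 = 1/100 = 0.01.
term2 = 0.5*ln(25/24.0) = 0.020411.
DB = 0.01 + 0.020411 = 0.0304

0.0304


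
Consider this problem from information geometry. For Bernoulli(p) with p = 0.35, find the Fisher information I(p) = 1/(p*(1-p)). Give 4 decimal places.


For Bernoulli(p), Fisher information is I(p) = 1/(p*(1-p)).
p = 0.35, 1-p = 0.65.
p*(1-p) = 0.2275.
I(p) = 1/0.2275 = 4.3956

4.3956


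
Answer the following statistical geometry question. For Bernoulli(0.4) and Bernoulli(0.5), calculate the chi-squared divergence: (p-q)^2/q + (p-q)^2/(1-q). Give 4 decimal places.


Chi-squared divergence between Bernoulli distributions:
chi^2 = (p-q)^2/q + (p-q)^2/(1-q).
p = 0.4, q = 0.5, p-q = -0.1.
(p-q)^2 = 0.01.
term1 = 0.01/0.5 = 0.02.
term2 = 0.01/0.5 = 0.02.
chi^2 = 0.02 + 0.02 = 0.0400

0.0400


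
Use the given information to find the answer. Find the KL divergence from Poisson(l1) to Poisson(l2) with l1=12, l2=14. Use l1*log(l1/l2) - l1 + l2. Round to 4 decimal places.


KL divergence for Poisson:
KL = l1*log(l1/l2) - l1 + l2.
l1 = 12, l2 = 14.
log(12/14) = -0.154151.
l1*log(l1/l2) = 12 * -0.154151 = -1.849808.
KL = -1.849808 - 12 + 14 = 0.1502

0.1502


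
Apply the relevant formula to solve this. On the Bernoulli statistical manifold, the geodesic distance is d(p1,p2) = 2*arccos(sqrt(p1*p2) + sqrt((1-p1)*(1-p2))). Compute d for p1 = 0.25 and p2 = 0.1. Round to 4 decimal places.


Geodesic distance on Bernoulli manifold:
d(p1,p2) = 2*arccos(sqrt(p1*p2) + sqrt((1-p1)*(1-p2))).
sqrt(p1*p2) = sqrt(0.25*0.1) = 0.158114.
sqrt((1-p1)*(1-p2)) = sqrt(0.75*0.9) = 0.821584.
arg = 0.158114 + 0.821584 = 0.979698.
d = 2*arccos(0.979698) = 0.4037

0.4037
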